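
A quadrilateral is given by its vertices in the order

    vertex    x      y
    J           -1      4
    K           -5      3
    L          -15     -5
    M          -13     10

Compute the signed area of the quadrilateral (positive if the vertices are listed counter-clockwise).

Σ = (17) + (70) + (-215) + (-42) = -170
Signed area = Σ/2 = -85 (negative ⇒ clockwise traversal).

-85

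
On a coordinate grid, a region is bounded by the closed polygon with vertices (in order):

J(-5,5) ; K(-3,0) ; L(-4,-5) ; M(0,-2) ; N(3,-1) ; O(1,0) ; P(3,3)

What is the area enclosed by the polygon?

39

Σ = (15) + (15) + (8) + (6) + (1) + (3) + (30) = 78
Area = |Σ|/2 = 39.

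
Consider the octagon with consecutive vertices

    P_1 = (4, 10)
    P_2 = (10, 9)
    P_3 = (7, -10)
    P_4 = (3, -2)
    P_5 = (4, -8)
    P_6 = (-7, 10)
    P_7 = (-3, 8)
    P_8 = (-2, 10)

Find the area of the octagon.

Apply Gauss's area formula: 2A = Σ (x_i·y_{i+1} − x_{i+1}·y_i), indices taken mod 8.
Σ = (-64) + (-163) + (16) + (-16) + (-16) + (-26) + (-14) + (-60) = -343
Area = |Σ|/2 = 171.5.

171.5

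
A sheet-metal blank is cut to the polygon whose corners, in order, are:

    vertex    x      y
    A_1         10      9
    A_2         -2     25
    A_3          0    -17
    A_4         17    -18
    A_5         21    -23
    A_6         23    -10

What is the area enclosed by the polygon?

Apply the shoelace (surveyor's) formula: 2A = Σ (x_i·y_{i+1} − x_{i+1}·y_i), indices taken mod 6.
Σ = (268) + (34) + (289) + (-13) + (319) + (307) = 1204
Area = |Σ|/2 = 602.

602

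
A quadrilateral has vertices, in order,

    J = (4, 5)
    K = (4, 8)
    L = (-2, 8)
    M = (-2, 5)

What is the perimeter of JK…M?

18

|JK| = √((0)² + (3)²) = √9 = 3
|KL| = √((-6)² + (0)²) = √36 = 6
|LM| = √((0)² + (-3)²) = √9 = 3
|MJ| = √((6)² + (0)²) = √36 = 6
Perimeter = 3 + 6 + 3 + 6 = 18.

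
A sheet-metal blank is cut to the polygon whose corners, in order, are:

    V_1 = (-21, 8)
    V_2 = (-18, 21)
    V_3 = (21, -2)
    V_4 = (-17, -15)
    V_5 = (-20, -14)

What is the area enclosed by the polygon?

783.5

Apply Gauss's area formula: 2A = Σ (x_i·y_{i+1} − x_{i+1}·y_i), indices taken mod 5.
V_1→V_2: (-21)(21) − (-18)(8) = -297
V_2→V_3: (-18)(-2) − (21)(21) = -405
V_3→V_4: (21)(-15) − (-17)(-2) = -349
V_4→V_5: (-17)(-14) − (-20)(-15) = -62
V_5→V_1: (-20)(8) − (-21)(-14) = -454
Σ = -1567
Area = |Σ|/2 = 783.5.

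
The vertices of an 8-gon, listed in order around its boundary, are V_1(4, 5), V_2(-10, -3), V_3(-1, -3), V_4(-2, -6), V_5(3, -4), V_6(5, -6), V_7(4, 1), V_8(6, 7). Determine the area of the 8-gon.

Cross-terms: 38, 27, 0, 26, 2, 29, 22, 2  ⇒  Σ = 146
Area = |Σ|/2 = 73.

73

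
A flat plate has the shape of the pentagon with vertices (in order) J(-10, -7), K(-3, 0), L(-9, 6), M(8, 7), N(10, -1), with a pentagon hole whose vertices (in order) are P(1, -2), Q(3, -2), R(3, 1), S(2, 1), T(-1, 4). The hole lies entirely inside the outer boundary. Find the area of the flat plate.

143.5

Outer boundary:
J→K: (-10)(0) − (-3)(-7) = -21
K→L: (-3)(6) − (-9)(0) = -18
L→M: (-9)(7) − (8)(6) = -111
M→N: (8)(-1) − (10)(7) = -78
N→J: (10)(-7) − (-10)(-1) = -80
Σ = -308
Area = |Σ|/2 = 154.
Hole:
Apply the shoelace formula: 2A = Σ (x_i·y_{i+1} − x_{i+1}·y_i), indices taken mod 5.
Σ = (4) + (9) + (1) + (9) + (-2) = 21
Area = |Σ|/2 = 10.5.
Net area = 154 − 10.5 = 143.5.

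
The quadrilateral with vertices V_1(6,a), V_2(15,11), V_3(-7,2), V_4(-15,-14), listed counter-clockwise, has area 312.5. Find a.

The doubled signed area Σ (x_i y_{i+1} − x_{i+1} y_i) is linear in a.
With a=0 it equals 385; the coefficient of a is -30 (from the two edges through V_1).
So -30·a + 385 = 2·312.5 = 625 ⇒ a = -8.

-8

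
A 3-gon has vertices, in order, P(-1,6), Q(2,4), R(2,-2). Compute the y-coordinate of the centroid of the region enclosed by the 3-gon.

8/3

Apply Gauss's area formula. First the cross-terms c_i = x_i·y_{i+1} − x_{i+1}·y_i:
  -16, -12, 10  ⇒  2A = -18, A = -9.
Then Σ (y_i + y_{i+1})·c_i = -144, so ȳ = -144 / (6·(-9)) = 8/3.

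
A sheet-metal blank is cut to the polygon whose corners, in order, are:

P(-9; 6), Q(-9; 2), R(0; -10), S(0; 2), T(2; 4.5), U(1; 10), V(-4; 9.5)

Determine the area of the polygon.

Cross-terms: 36, 90, 0, -4, 15.5, 49.5, 61.5  ⇒  Σ = 248.5
Area = |Σ|/2 = 124.25.

124.25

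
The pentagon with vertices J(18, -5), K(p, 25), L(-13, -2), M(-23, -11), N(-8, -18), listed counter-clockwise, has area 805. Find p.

16

The doubled signed area Σ (x_i y_{i+1} − x_{i+1} y_i) is linear in p.
With p=0 it equals 1562; the coefficient of p is 3 (from the two edges through K).
So 3·p + 1562 = 2·805 = 1610 ⇒ p = 16.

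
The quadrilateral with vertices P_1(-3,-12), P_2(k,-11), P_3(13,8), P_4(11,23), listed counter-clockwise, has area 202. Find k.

4

Write out the shoelace sum; only the two edges meeting at P_2 involve k:
2·Area = [((-3)·(-11) − k·(-12)) + (k·8 − 13·(-11))] + 148
       = 20·k + 324 = 404
⇒ k = 4.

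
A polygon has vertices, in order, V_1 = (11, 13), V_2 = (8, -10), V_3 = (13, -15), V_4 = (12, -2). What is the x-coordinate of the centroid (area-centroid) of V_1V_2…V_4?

511/48

Apply the surveyor's formula. First the cross-terms c_i = x_i·y_{i+1} − x_{i+1}·y_i:
  -214, 10, 154, 178  ⇒  2A = 128, A = 64.
Then Σ (x_i + x_{i+1})·c_i = 4088, so x̄ = 4088 / (6·64) = 511/48.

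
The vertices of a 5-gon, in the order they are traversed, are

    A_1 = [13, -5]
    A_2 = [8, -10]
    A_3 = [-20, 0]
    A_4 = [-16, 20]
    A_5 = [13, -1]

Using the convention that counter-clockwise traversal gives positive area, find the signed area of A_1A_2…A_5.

-493

Apply the surveyor's formula: 2A = Σ (x_i·y_{i+1} − x_{i+1}·y_i), indices taken mod 5.
Σ = (-90) + (-200) + (-400) + (-244) + (-52) = -986
Signed area = Σ/2 = -493 (negative ⇒ clockwise traversal).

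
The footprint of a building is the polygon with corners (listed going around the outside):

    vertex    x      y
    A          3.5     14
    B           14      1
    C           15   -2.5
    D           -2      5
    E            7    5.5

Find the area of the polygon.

Apply the surveyor's formula: 2A = Σ (x_i·y_{i+1} − x_{i+1}·y_i), indices taken mod 5.
Σ = (-192.5) + (-50) + (70) + (-46) + (78.75) = -139.75
Area = |Σ|/2 = 69.875.

69.875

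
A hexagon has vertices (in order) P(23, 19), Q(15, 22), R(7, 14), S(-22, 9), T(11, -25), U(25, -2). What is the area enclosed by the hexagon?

Apply the shoelace (surveyor's) formula: 2A = Σ (x_i·y_{i+1} − x_{i+1}·y_i), indices taken mod 6.
P→Q: (23)(22) − (15)(19) = 221
Q→R: (15)(14) − (7)(22) = 56
R→S: (7)(9) − (-22)(14) = 371
S→T: (-22)(-25) − (11)(9) = 451
T→U: (11)(-2) − (25)(-25) = 603
U→P: (25)(19) − (23)(-2) = 521
Σ = 2223
Area = |Σ|/2 = 1111.5.

1111.5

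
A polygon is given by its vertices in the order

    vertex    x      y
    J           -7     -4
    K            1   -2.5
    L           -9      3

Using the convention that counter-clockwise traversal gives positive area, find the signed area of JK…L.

J→K: (-7)(-2.5) − (1)(-4) = 21.5
K→L: (1)(3) − (-9)(-2.5) = -19.5
L→J: (-9)(-4) − (-7)(3) = 57
Σ = 59
Signed area = Σ/2 = 29.5 (positive ⇒ counter-clockwise traversal).

29.5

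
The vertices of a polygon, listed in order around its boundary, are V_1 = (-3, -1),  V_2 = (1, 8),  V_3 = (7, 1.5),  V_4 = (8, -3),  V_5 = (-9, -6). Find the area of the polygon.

V_1→V_2: (-3)(8) − (1)(-1) = -23
V_2→V_3: (1)(1.5) − (7)(8) = -54.5
V_3→V_4: (7)(-3) − (8)(1.5) = -33
V_4→V_5: (8)(-6) − (-9)(-3) = -75
V_5→V_1: (-9)(-1) − (-3)(-6) = -9
Σ = -194.5
Area = |Σ|/2 = 97.25.

97.25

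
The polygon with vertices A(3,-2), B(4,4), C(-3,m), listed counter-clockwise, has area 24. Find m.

10

The doubled signed area Σ (x_i y_{i+1} − x_{i+1} y_i) is linear in m.
With m=0 it equals 38; the coefficient of m is 1 (from the two edges through C).
So 1·m + 38 = 2·24 = 48 ⇒ m = 10.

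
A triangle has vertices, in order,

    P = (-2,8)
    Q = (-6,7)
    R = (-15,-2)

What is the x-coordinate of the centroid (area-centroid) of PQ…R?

-23/3

Apply the shoelace formula. First the cross-terms c_i = x_i·y_{i+1} − x_{i+1}·y_i:
  34, 117, -124  ⇒  2A = 27, A = 13.5.
Then Σ (x_i + x_{i+1})·c_i = -621, so x̄ = -621 / (6·13.5) = -23/3.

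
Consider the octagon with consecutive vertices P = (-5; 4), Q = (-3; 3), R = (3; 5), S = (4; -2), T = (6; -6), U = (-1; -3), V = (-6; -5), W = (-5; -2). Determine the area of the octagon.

Apply Gauss's area formula: 2A = Σ (x_i·y_{i+1} − x_{i+1}·y_i), indices taken mod 8.
Σ = (-3) + (-24) + (-26) + (-12) + (-24) + (-13) + (-13) + (-30) = -145
Area = |Σ|/2 = 72.5.

72.5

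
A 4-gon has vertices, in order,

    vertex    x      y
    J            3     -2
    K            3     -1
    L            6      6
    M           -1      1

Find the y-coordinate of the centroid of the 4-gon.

98/57

Apply the surveyor's formula. First the cross-terms c_i = x_i·y_{i+1} − x_{i+1}·y_i:
  3, 24, 12, -1  ⇒  2A = 38, A = 19.
Then Σ (y_i + y_{i+1})·c_i = 196, so ȳ = 196 / (6·19) = 98/57.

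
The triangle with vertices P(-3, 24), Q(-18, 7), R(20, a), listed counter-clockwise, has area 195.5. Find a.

24

The doubled signed area Σ (x_i y_{i+1} − x_{i+1} y_i) is linear in a.
With a=0 it equals 751; the coefficient of a is -15 (from the two edges through R).
So -15·a + 751 = 2·195.5 = 391 ⇒ a = 24.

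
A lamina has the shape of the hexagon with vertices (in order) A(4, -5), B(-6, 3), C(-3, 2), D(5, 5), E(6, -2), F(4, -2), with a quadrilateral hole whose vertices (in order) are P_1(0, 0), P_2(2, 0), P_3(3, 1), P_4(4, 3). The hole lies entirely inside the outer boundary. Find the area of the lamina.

Outer boundary:
Apply the shoelace (surveyor's) formula: 2A = Σ (x_i·y_{i+1} − x_{i+1}·y_i), indices taken mod 6.
Σ = (-18) + (-3) + (-25) + (-40) + (-4) + (-12) = -102
Area = |Σ|/2 = 51.
Hole:
Apply the surveyor's formula: 2A = Σ (x_i·y_{i+1} − x_{i+1}·y_i), indices taken mod 4.
Cross-terms: 0, 2, 5, 0  ⇒  Σ = 7
Area = |Σ|/2 = 3.5.
Net area = 51 − 3.5 = 47.5.

47.5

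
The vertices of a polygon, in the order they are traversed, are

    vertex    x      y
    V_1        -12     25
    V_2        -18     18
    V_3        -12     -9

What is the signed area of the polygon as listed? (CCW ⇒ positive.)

Apply the surveyor's formula: 2A = Σ (x_i·y_{i+1} − x_{i+1}·y_i), indices taken mod 3.
Cross-terms: 234, 378, -408  ⇒  Σ = 204
Signed area = Σ/2 = 102 (positive ⇒ counter-clockwise traversal).

102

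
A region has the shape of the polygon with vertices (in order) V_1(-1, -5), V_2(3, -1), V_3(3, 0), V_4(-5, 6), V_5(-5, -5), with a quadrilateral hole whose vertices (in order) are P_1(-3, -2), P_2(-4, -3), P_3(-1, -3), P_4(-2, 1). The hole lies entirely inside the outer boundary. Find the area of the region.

Outer boundary:
Apply the shoelace (surveyor's) formula: 2A = Σ (x_i·y_{i+1} − x_{i+1}·y_i), indices taken mod 5.
V_1→V_2: (-1)(-1) − (3)(-5) = 16
V_2→V_3: (3)(0) − (3)(-1) = 3
V_3→V_4: (3)(6) − (-5)(0) = 18
V_4→V_5: (-5)(-5) − (-5)(6) = 55
V_5→V_1: (-5)(-5) − (-1)(-5) = 20
Σ = 112
Area = |Σ|/2 = 56.
Hole:
Σ = (1) + (9) + (-7) + (7) = 10
Area = |Σ|/2 = 5.
Net area = 56 − 5 = 51.

51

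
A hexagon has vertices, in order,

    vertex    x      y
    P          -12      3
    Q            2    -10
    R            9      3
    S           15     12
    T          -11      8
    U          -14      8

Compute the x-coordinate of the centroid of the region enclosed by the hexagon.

Apply the surveyor's formula. First the cross-terms c_i = x_i·y_{i+1} − x_{i+1}·y_i:
  114, 96, 63, 252, 24, 54  ⇒  2A = 603, A = 301.5.
Then Σ (x_i + x_{i+1})·c_i = 432, so x̄ = 432 / (6·301.5) = 16/67.

16/67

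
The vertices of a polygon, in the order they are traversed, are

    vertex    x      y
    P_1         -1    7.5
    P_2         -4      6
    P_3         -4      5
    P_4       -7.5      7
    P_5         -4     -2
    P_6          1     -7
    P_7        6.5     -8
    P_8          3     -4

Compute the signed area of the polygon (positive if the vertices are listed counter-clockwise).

Apply the surveyor's formula: 2A = Σ (x_i·y_{i+1} − x_{i+1}·y_i), indices taken mod 8.
Σ = (24) + (4) + (9.5) + (43) + (30) + (37.5) + (-2) + (18.5) = 164.5
Signed area = Σ/2 = 82.25 (positive ⇒ counter-clockwise traversal).

82.25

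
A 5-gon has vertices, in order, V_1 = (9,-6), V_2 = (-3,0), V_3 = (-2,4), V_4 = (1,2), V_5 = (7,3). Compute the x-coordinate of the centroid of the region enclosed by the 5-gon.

616/177

Apply the surveyor's formula. First the cross-terms c_i = x_i·y_{i+1} − x_{i+1}·y_i:
  -18, -12, -8, -11, -69  ⇒  2A = -118, A = -59.
Then Σ (x_i + x_{i+1})·c_i = -1232, so x̄ = -1232 / (6·(-59)) = 616/177.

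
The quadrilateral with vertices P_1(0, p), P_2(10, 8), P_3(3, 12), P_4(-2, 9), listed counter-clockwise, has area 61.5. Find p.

Write out the shoelace sum; only the two edges meeting at P_1 involve p:
2·Area = [((-2)·p − 0·9) + (0·8 − 10·p)] + 147
       = -12·p + 147 = 123
⇒ p = 2.

2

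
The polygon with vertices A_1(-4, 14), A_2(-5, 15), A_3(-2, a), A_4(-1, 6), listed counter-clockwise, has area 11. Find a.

Write out the shoelace sum; only the two edges meeting at A_3 involve a:
2·Area = [((-5)·a − (-2)·15) + ((-2)·6 − (-1)·a)] + 20
       = -4·a + 38 = 22
⇒ a = 4.

4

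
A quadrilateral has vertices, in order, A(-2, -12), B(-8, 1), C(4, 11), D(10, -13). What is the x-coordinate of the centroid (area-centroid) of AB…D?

Apply Gauss's area formula. First the cross-terms c_i = x_i·y_{i+1} − x_{i+1}·y_i:
  -98, -92, -162, -146  ⇒  2A = -498, A = -249.
Then Σ (x_i + x_{i+1})·c_i = -2088, so x̄ = -2088 / (6·(-249)) = 116/83.

116/83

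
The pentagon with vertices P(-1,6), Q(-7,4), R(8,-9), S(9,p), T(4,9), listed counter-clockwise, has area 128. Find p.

The doubled signed area Σ (x_i y_{i+1} − x_{i+1} y_i) is linear in p.
With p=0 it equals 264; the coefficient of p is 4 (from the two edges through S).
So 4·p + 264 = 2·128 = 256 ⇒ p = -2.

-2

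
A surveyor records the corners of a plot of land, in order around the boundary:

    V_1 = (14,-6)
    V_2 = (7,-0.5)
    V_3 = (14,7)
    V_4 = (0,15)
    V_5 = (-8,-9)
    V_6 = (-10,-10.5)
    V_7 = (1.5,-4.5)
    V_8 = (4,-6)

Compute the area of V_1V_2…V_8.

272.375

Apply the shoelace (surveyor's) formula: 2A = Σ (x_i·y_{i+1} − x_{i+1}·y_i), indices taken mod 8.
V_1→V_2: (14)(-0.5) − (7)(-6) = 35
V_2→V_3: (7)(7) − (14)(-0.5) = 56
V_3→V_4: (14)(15) − (0)(7) = 210
V_4→V_5: (0)(-9) − (-8)(15) = 120
V_5→V_6: (-8)(-10.5) − (-10)(-9) = -6
V_6→V_7: (-10)(-4.5) − (1.5)(-10.5) = 60.75
V_7→V_8: (1.5)(-6) − (4)(-4.5) = 9
V_8→V_1: (4)(-6) − (14)(-6) = 60
Σ = 544.75
Area = |Σ|/2 = 272.375.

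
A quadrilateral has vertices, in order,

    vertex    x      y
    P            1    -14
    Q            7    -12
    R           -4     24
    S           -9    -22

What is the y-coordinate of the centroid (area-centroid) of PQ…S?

-394/141

Apply the shoelace (surveyor's) formula. First the cross-terms c_i = x_i·y_{i+1} − x_{i+1}·y_i:
  86, 120, 304, 148  ⇒  2A = 658, A = 329.
Then Σ (y_i + y_{i+1})·c_i = -5516, so ȳ = -5516 / (6·329) = -394/141.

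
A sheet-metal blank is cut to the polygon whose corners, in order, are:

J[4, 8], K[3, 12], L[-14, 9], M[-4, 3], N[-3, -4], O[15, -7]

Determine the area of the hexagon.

233.5

Cross-terms: 24, 195, -6, 25, 81, 148  ⇒  Σ = 467
Area = |Σ|/2 = 233.5.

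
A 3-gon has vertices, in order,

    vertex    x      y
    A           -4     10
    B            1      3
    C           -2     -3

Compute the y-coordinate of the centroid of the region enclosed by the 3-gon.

10/3

Apply the shoelace formula. First the cross-terms c_i = x_i·y_{i+1} − x_{i+1}·y_i:
  -22, 3, -32  ⇒  2A = -51, A = -25.5.
Then Σ (y_i + y_{i+1})·c_i = -510, so ȳ = -510 / (6·(-25.5)) = 10/3.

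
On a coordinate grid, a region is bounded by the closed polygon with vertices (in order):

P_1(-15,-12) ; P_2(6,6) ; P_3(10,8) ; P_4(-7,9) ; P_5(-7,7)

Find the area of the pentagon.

159.5

Cross-terms: -18, -12, 146, 14, 189  ⇒  Σ = 319
Area = |Σ|/2 = 159.5.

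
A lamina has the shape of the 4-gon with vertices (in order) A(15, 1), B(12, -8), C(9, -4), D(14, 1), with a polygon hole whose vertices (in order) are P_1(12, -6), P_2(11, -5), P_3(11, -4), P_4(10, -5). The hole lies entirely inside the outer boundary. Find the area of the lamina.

Outer boundary:
Σ = (-132) + (24) + (65) + (-1) = -44
Area = |Σ|/2 = 22.
Hole:
Cross-terms: 6, 11, -15, 0  ⇒  Σ = 2
Area = |Σ|/2 = 1.
Net area = 22 − 1 = 21.

21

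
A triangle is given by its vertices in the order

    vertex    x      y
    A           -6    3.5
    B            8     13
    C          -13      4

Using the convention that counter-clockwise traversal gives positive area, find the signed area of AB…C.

Σ = (-106) + (201) + (-21.5) = 73.5
Signed area = Σ/2 = 36.75 (positive ⇒ counter-clockwise traversal).

36.75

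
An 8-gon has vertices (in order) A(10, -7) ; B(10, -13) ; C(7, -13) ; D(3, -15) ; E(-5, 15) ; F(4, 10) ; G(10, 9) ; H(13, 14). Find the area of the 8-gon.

288.5

Cross-terms: -60, -39, -66, -30, -110, -64, 23, -231  ⇒  Σ = -577
Area = |Σ|/2 = 288.5.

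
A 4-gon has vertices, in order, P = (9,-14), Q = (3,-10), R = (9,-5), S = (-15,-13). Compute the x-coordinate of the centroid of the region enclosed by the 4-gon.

Apply Gauss's area formula. First the cross-terms c_i = x_i·y_{i+1} − x_{i+1}·y_i:
  -48, 75, -192, 327  ⇒  2A = 162, A = 81.
Then Σ (x_i + x_{i+1})·c_i = -486, so x̄ = -486 / (6·81) = -1.

-1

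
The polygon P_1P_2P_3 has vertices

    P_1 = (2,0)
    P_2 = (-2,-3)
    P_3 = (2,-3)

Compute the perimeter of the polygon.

|P_1P_2| = √((-4)² + (-3)²) = √25 = 5
|P_2P_3| = √((4)² + (0)²) = √16 = 4
|P_3P_1| = √((0)² + (3)²) = √9 = 3
Perimeter = 5 + 4 + 3 = 12.

12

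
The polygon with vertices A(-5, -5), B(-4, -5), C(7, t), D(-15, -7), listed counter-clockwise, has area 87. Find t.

13

Write out the shoelace sum; only the two edges meeting at C involve t:
2·Area = [((-4)·t − 7·(-5)) + (7·(-7) − (-15)·t)] + 45
       = 11·t + 31 = 174
⇒ t = 13.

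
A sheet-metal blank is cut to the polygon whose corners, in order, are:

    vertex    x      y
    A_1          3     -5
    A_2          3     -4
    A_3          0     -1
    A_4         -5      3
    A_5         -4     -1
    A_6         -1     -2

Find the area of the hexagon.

Apply Gauss's area formula: 2A = Σ (x_i·y_{i+1} − x_{i+1}·y_i), indices taken mod 6.
Σ = (3) + (-3) + (-5) + (17) + (7) + (11) = 30
Area = |Σ|/2 = 15.

15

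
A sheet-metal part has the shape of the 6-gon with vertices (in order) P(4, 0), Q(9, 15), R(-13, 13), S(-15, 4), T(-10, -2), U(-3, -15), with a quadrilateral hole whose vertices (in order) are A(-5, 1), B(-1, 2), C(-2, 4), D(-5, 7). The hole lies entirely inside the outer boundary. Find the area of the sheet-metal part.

Outer boundary:
Apply the surveyor's formula: 2A = Σ (x_i·y_{i+1} − x_{i+1}·y_i), indices taken mod 6.
P→Q: (4)(15) − (9)(0) = 60
Q→R: (9)(13) − (-13)(15) = 312
R→S: (-13)(4) − (-15)(13) = 143
S→T: (-15)(-2) − (-10)(4) = 70
T→U: (-10)(-15) − (-3)(-2) = 144
U→P: (-3)(0) − (4)(-15) = 60
Σ = 789
Area = |Σ|/2 = 394.5.
Hole:
Apply the shoelace (surveyor's) formula: 2A = Σ (x_i·y_{i+1} − x_{i+1}·y_i), indices taken mod 4.
Σ = (-9) + (0) + (6) + (30) = 27
Area = |Σ|/2 = 13.5.
Net area = 394.5 − 13.5 = 381.

381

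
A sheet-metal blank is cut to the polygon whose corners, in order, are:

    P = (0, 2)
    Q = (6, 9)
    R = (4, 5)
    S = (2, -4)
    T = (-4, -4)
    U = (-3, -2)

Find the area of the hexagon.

Apply the shoelace formula: 2A = Σ (x_i·y_{i+1} − x_{i+1}·y_i), indices taken mod 6.
Σ = (-12) + (-6) + (-26) + (-24) + (-4) + (-6) = -78
Area = |Σ|/2 = 39.

39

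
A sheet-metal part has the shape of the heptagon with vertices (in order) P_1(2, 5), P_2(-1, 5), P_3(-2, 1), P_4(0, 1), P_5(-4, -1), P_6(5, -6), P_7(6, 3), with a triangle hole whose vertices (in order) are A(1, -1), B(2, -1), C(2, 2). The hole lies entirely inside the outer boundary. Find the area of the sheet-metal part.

Outer boundary:
Apply the shoelace (surveyor's) formula: 2A = Σ (x_i·y_{i+1} − x_{i+1}·y_i), indices taken mod 7.
Σ = (15) + (9) + (-2) + (4) + (29) + (51) + (24) = 130
Area = |Σ|/2 = 65.
Hole:
Σ = (1) + (6) + (-4) = 3
Area = |Σ|/2 = 1.5.
Net area = 65 − 1.5 = 63.5.

63.5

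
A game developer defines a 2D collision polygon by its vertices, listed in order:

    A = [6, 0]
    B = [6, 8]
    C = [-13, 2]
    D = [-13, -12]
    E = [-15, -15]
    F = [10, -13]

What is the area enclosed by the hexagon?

392

Apply the surveyor's formula: 2A = Σ (x_i·y_{i+1} − x_{i+1}·y_i), indices taken mod 6.
Σ = (48) + (116) + (182) + (15) + (345) + (78) = 784
Area = |Σ|/2 = 392.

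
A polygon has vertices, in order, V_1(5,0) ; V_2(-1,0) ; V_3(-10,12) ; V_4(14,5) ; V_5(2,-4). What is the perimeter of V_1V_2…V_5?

66

|V_1V_2| = √((-6)² + (0)²) = √36 = 6
|V_2V_3| = √((-9)² + (12)²) = √225 = 15
|V_3V_4| = √((24)² + (-7)²) = √625 = 25
|V_4V_5| = √((-12)² + (-9)²) = √225 = 15
|V_5V_1| = √((3)² + (4)²) = √25 = 5
Perimeter = 6 + 15 + 25 + 15 + 5 = 66.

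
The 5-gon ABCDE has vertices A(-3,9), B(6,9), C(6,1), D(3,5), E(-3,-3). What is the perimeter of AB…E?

44

|AB| = √((9)² + (0)²) = √81 = 9
|BC| = √((0)² + (-8)²) = √64 = 8
|CD| = √((-3)² + (4)²) = √25 = 5
|DE| = √((-6)² + (-8)²) = √100 = 10
|EA| = √((0)² + (12)²) = √144 = 12
Perimeter = 9 + 8 + 5 + 10 + 12 = 44.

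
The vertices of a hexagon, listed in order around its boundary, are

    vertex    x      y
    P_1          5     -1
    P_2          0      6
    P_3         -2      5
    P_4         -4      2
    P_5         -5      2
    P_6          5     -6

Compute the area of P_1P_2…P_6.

52.5

Apply Gauss's area formula: 2A = Σ (x_i·y_{i+1} − x_{i+1}·y_i), indices taken mod 6.
Cross-terms: 30, 12, 16, 2, 20, 25  ⇒  Σ = 105
Area = |Σ|/2 = 52.5.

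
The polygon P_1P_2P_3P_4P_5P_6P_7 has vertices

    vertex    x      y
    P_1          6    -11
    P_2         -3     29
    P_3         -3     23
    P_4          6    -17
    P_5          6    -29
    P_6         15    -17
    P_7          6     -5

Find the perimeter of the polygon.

|P_1P_2| = √((-9)² + (40)²) = √1681 = 41
|P_2P_3| = √((0)² + (-6)²) = √36 = 6
|P_3P_4| = √((9)² + (-40)²) = √1681 = 41
|P_4P_5| = √((0)² + (-12)²) = √144 = 12
|P_5P_6| = √((9)² + (12)²) = √225 = 15
|P_6P_7| = √((-9)² + (12)²) = √225 = 15
|P_7P_1| = √((0)² + (-6)²) = √36 = 6
Perimeter = 41 + 6 + 41 + 12 + 15 + 15 + 6 = 136.

136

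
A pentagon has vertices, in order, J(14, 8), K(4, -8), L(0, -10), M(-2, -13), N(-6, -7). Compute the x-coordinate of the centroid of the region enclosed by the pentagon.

Apply the shoelace (surveyor's) formula. First the cross-terms c_i = x_i·y_{i+1} − x_{i+1}·y_i:
  -144, -40, -20, -64, 50  ⇒  2A = -218, A = -109.
Then Σ (x_i + x_{i+1})·c_i = -1800, so x̄ = -1800 / (6·(-109)) = 300/109.

300/109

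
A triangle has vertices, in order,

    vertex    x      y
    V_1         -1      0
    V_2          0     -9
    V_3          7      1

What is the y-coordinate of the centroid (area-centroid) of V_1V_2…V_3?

-8/3

Apply the shoelace formula. First the cross-terms c_i = x_i·y_{i+1} − x_{i+1}·y_i:
  9, 63, 1  ⇒  2A = 73, A = 36.5.
Then Σ (y_i + y_{i+1})·c_i = -584, so ȳ = -584 / (6·36.5) = -8/3.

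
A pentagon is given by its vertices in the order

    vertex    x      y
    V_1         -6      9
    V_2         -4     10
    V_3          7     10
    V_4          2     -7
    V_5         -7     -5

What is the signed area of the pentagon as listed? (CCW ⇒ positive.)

Σ = (-24) + (-110) + (-69) + (-59) + (-93) = -355
Signed area = Σ/2 = -177.5 (negative ⇒ clockwise traversal).

-177.5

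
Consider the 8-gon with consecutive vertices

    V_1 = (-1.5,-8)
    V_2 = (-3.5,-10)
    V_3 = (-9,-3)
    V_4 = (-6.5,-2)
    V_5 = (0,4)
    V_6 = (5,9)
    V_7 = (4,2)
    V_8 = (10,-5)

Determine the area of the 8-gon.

146.75

Apply Gauss's area formula: 2A = Σ (x_i·y_{i+1} − x_{i+1}·y_i), indices taken mod 8.
Σ = (-13) + (-79.5) + (-1.5) + (-26) + (-20) + (-26) + (-40) + (-87.5) = -293.5
Area = |Σ|/2 = 146.75.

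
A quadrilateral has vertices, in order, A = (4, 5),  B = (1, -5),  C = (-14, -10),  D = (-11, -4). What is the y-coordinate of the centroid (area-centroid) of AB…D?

-71/22

Apply the surveyor's formula. First the cross-terms c_i = x_i·y_{i+1} − x_{i+1}·y_i:
  -25, -80, -54, -39  ⇒  2A = -198, A = -99.
Then Σ (y_i + y_{i+1})·c_i = 1917, so ȳ = 1917 / (6·(-99)) = -71/22.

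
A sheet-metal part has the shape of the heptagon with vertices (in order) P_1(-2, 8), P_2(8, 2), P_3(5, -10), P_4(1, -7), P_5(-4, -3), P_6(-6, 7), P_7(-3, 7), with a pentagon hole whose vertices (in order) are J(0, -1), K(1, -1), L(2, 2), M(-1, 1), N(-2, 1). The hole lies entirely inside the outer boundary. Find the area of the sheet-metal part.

139.5

Outer boundary:
Apply Gauss's area formula: 2A = Σ (x_i·y_{i+1} − x_{i+1}·y_i), indices taken mod 7.
Cross-terms: -68, -90, -25, -31, -46, -21, -10  ⇒  Σ = -291
Area = |Σ|/2 = 145.5.
Hole:
J→K: (0)(-1) − (1)(-1) = 1
K→L: (1)(2) − (2)(-1) = 4
L→M: (2)(1) − (-1)(2) = 4
M→N: (-1)(1) − (-2)(1) = 1
N→J: (-2)(-1) − (0)(1) = 2
Σ = 12
Area = |Σ|/2 = 6.
Net area = 145.5 − 6 = 139.5.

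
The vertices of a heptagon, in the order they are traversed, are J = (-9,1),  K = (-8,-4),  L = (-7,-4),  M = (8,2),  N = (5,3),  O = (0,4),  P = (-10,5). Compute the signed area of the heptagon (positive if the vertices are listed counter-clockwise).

87.5

J→K: (-9)(-4) − (-8)(1) = 44
K→L: (-8)(-4) − (-7)(-4) = 4
L→M: (-7)(2) − (8)(-4) = 18
M→N: (8)(3) − (5)(2) = 14
N→O: (5)(4) − (0)(3) = 20
O→P: (0)(5) − (-10)(4) = 40
P→J: (-10)(1) − (-9)(5) = 35
Σ = 175
Signed area = Σ/2 = 87.5 (positive ⇒ counter-clockwise traversal).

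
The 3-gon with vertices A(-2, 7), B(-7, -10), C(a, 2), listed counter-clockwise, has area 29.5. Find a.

0

Write out the shoelace sum; only the two edges meeting at C involve a:
2·Area = [((-7)·2 − a·(-10)) + (a·7 − (-2)·2)] + 69
       = 17·a + 59 = 59
⇒ a = 0.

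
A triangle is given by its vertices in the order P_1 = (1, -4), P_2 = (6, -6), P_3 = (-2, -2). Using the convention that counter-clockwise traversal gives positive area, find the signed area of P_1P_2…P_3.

Apply Gauss's area formula: 2A = Σ (x_i·y_{i+1} − x_{i+1}·y_i), indices taken mod 3.
Cross-terms: 18, -24, 10  ⇒  Σ = 4
Signed area = Σ/2 = 2 (positive ⇒ counter-clockwise traversal).

2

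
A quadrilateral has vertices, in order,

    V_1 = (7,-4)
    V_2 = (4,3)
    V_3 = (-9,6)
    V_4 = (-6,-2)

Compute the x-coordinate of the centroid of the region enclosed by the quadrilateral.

Apply Gauss's area formula. First the cross-terms c_i = x_i·y_{i+1} − x_{i+1}·y_i:
  37, 51, 54, 38  ⇒  2A = 180, A = 90.
Then Σ (x_i + x_{i+1})·c_i = -620, so x̄ = -620 / (6·90) = -31/27.

-31/27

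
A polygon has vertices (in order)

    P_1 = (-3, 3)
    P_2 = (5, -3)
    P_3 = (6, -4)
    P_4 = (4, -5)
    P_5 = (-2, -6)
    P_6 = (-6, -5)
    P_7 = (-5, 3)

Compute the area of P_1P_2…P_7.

Cross-terms: -6, -2, -14, -34, -26, -43, -6  ⇒  Σ = -131
Area = |Σ|/2 = 65.5.

65.5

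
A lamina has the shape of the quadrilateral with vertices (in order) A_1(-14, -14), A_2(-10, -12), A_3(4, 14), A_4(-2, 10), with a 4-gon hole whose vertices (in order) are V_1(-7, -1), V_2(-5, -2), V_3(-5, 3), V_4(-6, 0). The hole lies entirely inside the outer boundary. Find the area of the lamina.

82

Outer boundary:
Apply the shoelace (surveyor's) formula: 2A = Σ (x_i·y_{i+1} − x_{i+1}·y_i), indices taken mod 4.
A_1→A_2: (-14)(-12) − (-10)(-14) = 28
A_2→A_3: (-10)(14) − (4)(-12) = -92
A_3→A_4: (4)(10) − (-2)(14) = 68
A_4→A_1: (-2)(-14) − (-14)(10) = 168
Σ = 172
Area = |Σ|/2 = 86.
Hole:
Σ = (9) + (-25) + (18) + (6) = 8
Area = |Σ|/2 = 4.
Net area = 86 − 4 = 82.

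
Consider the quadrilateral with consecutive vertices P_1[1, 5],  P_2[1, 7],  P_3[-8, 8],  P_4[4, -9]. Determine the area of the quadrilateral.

Σ = (2) + (64) + (40) + (29) = 135
Area = |Σ|/2 = 67.5.

67.5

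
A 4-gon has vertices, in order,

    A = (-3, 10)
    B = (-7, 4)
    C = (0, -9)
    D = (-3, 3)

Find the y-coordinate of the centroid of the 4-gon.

Apply Gauss's area formula. First the cross-terms c_i = x_i·y_{i+1} − x_{i+1}·y_i:
  58, 63, -27, -21  ⇒  2A = 73, A = 36.5.
Then Σ (y_i + y_{i+1})·c_i = 386, so ȳ = 386 / (6·36.5) = 386/219.

386/219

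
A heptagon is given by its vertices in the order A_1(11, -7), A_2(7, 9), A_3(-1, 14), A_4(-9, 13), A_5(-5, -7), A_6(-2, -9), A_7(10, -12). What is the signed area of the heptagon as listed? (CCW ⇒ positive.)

351.5

Apply the shoelace formula: 2A = Σ (x_i·y_{i+1} − x_{i+1}·y_i), indices taken mod 7.
Σ = (148) + (107) + (113) + (128) + (31) + (114) + (62) = 703
Signed area = Σ/2 = 351.5 (positive ⇒ counter-clockwise traversal).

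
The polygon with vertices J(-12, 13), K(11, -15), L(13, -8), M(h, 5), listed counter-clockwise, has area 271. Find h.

The doubled signed area Σ (x_i y_{i+1} − x_{i+1} y_i) is linear in h.
With h=0 it equals 269; the coefficient of h is 21 (from the two edges through M).
So 21·h + 269 = 2·271 = 542 ⇒ h = 13.

13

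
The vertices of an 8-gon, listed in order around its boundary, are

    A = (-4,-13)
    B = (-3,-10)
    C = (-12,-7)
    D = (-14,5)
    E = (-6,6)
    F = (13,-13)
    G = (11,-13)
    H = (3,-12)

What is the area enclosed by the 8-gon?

258

Apply the surveyor's formula: 2A = Σ (x_i·y_{i+1} − x_{i+1}·y_i), indices taken mod 8.
Σ = (1) + (-99) + (-158) + (-54) + (0) + (-26) + (-93) + (-87) = -516
Area = |Σ|/2 = 258.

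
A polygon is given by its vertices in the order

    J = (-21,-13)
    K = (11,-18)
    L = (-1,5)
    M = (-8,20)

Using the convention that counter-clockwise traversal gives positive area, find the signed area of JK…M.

Σ = (521) + (37) + (20) + (524) = 1102
Signed area = Σ/2 = 551 (positive ⇒ counter-clockwise traversal).

551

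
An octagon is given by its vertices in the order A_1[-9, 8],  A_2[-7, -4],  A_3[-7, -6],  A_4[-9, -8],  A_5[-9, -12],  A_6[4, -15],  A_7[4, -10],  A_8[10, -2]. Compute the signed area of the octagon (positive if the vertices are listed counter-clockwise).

Apply Gauss's area formula: 2A = Σ (x_i·y_{i+1} − x_{i+1}·y_i), indices taken mod 8.
Σ = (92) + (14) + (2) + (36) + (183) + (20) + (92) + (62) = 501
Signed area = Σ/2 = 250.5 (positive ⇒ counter-clockwise traversal).

250.5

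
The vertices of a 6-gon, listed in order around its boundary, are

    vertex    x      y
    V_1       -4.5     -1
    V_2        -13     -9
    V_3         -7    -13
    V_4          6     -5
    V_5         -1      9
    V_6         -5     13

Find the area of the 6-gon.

195.5

V_1→V_2: (-4.5)(-9) − (-13)(-1) = 27.5
V_2→V_3: (-13)(-13) − (-7)(-9) = 106
V_3→V_4: (-7)(-5) − (6)(-13) = 113
V_4→V_5: (6)(9) − (-1)(-5) = 49
V_5→V_6: (-1)(13) − (-5)(9) = 32
V_6→V_1: (-5)(-1) − (-4.5)(13) = 63.5
Σ = 391
Area = |Σ|/2 = 195.5.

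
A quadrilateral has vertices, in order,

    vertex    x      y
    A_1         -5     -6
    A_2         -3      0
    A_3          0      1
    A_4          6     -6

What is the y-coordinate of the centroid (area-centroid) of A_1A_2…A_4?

Apply the shoelace (surveyor's) formula. First the cross-terms c_i = x_i·y_{i+1} − x_{i+1}·y_i:
  -18, -3, -6, -66  ⇒  2A = -93, A = -46.5.
Then Σ (y_i + y_{i+1})·c_i = 927, so ȳ = 927 / (6·(-46.5)) = -103/31.

-103/31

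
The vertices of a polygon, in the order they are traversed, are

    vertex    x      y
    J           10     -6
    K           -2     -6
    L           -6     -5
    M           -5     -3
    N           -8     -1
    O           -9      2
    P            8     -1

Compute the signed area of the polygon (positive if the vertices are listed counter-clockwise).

-97

J→K: (10)(-6) − (-2)(-6) = -72
K→L: (-2)(-5) − (-6)(-6) = -26
L→M: (-6)(-3) − (-5)(-5) = -7
M→N: (-5)(-1) − (-8)(-3) = -19
N→O: (-8)(2) − (-9)(-1) = -25
O→P: (-9)(-1) − (8)(2) = -7
P→J: (8)(-6) − (10)(-1) = -38
Σ = -194
Signed area = Σ/2 = -97 (negative ⇒ clockwise traversal).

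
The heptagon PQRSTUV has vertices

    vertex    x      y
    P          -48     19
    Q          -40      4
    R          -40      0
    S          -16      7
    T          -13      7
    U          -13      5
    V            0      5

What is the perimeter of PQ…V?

|PQ| = √((8)² + (-15)²) = √289 = 17
|QR| = √((0)² + (-4)²) = √16 = 4
|RS| = √((24)² + (7)²) = √625 = 25
|ST| = √((3)² + (0)²) = √9 = 3
|TU| = √((0)² + (-2)²) = √4 = 2
|UV| = √((13)² + (0)²) = √169 = 13
|VP| = √((-48)² + (14)²) = √2500 = 50
Perimeter = 17 + 4 + 25 + 3 + 2 + 13 + 50 = 114.

114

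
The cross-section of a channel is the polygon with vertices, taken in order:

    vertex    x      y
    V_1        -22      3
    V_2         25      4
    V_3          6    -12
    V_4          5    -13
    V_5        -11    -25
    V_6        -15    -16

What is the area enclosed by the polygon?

Cross-terms: -163, -324, -18, -268, -199, -397  ⇒  Σ = -1369
Area = |Σ|/2 = 684.5.

684.5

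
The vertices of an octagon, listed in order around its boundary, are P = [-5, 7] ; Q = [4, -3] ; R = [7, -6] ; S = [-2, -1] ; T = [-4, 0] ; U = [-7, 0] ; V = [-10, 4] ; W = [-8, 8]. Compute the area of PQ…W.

Apply Gauss's area formula: 2A = Σ (x_i·y_{i+1} − x_{i+1}·y_i), indices taken mod 8.
Σ = (-13) + (-3) + (-19) + (-4) + (0) + (-28) + (-48) + (-16) = -131
Area = |Σ|/2 = 65.5.

65.5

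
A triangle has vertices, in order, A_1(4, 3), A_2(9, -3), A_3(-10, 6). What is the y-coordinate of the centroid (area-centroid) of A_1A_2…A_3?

Apply Gauss's area formula. First the cross-terms c_i = x_i·y_{i+1} − x_{i+1}·y_i:
  -39, 24, -54  ⇒  2A = -69, A = -34.5.
Then Σ (y_i + y_{i+1})·c_i = -414, so ȳ = -414 / (6·(-34.5)) = 2.

2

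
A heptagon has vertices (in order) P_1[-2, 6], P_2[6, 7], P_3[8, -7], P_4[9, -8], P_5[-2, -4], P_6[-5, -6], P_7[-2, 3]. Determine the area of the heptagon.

121

Apply the shoelace (surveyor's) formula: 2A = Σ (x_i·y_{i+1} − x_{i+1}·y_i), indices taken mod 7.
Cross-terms: -50, -98, -1, -52, -8, -27, -6  ⇒  Σ = -242
Area = |Σ|/2 = 121.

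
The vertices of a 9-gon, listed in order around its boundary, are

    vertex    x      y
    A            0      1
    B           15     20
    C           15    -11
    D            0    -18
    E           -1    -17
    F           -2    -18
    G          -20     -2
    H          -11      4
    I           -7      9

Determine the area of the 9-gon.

660

Apply the shoelace formula: 2A = Σ (x_i·y_{i+1} − x_{i+1}·y_i), indices taken mod 9.
Σ = (-15) + (-465) + (-270) + (-18) + (-16) + (-356) + (-102) + (-71) + (-7) = -1320
Area = |Σ|/2 = 660.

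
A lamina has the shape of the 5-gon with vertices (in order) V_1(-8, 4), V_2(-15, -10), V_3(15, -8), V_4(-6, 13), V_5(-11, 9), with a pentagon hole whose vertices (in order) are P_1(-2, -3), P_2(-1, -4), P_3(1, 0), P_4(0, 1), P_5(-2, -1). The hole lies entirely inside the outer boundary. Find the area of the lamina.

329

Outer boundary:
Apply the surveyor's formula: 2A = Σ (x_i·y_{i+1} − x_{i+1}·y_i), indices taken mod 5.
Σ = (140) + (270) + (147) + (89) + (28) = 674
Area = |Σ|/2 = 337.
Hole:
P_1→P_2: (-2)(-4) − (-1)(-3) = 5
P_2→P_3: (-1)(0) − (1)(-4) = 4
P_3→P_4: (1)(1) − (0)(0) = 1
P_4→P_5: (0)(-1) − (-2)(1) = 2
P_5→P_1: (-2)(-3) − (-2)(-1) = 4
Σ = 16
Area = |Σ|/2 = 8.
Net area = 337 − 8 = 329.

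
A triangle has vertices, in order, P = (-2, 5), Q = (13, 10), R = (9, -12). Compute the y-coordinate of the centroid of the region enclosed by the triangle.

1

Apply the shoelace (surveyor's) formula. First the cross-terms c_i = x_i·y_{i+1} − x_{i+1}·y_i:
  -85, -246, 21  ⇒  2A = -310, A = -155.
Then Σ (y_i + y_{i+1})·c_i = -930, so ȳ = -930 / (6·(-155)) = 1.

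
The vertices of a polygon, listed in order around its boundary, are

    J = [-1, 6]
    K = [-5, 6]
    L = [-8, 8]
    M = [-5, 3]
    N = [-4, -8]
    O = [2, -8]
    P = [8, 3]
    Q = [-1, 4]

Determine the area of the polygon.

125.5

Σ = (24) + (8) + (16) + (52) + (48) + (70) + (35) + (-2) = 251
Area = |Σ|/2 = 125.5.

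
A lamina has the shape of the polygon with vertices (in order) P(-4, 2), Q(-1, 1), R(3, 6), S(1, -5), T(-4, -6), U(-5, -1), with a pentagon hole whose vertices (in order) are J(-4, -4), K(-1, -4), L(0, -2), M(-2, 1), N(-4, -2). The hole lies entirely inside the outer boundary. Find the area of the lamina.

Outer boundary:
Apply the shoelace (surveyor's) formula: 2A = Σ (x_i·y_{i+1} − x_{i+1}·y_i), indices taken mod 6.
Cross-terms: -2, -9, -21, -26, -26, -14  ⇒  Σ = -98
Area = |Σ|/2 = 49.
Hole:
Apply the shoelace (surveyor's) formula: 2A = Σ (x_i·y_{i+1} − x_{i+1}·y_i), indices taken mod 5.
J→K: (-4)(-4) − (-1)(-4) = 12
K→L: (-1)(-2) − (0)(-4) = 2
L→M: (0)(1) − (-2)(-2) = -4
M→N: (-2)(-2) − (-4)(1) = 8
N→J: (-4)(-4) − (-4)(-2) = 8
Σ = 26
Area = |Σ|/2 = 13.
Net area = 49 − 13 = 36.

36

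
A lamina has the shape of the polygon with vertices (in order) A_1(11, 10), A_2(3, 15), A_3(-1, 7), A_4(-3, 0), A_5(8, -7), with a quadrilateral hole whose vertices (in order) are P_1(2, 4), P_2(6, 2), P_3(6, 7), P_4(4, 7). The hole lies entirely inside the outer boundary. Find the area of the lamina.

172

Outer boundary:
Apply the surveyor's formula: 2A = Σ (x_i·y_{i+1} − x_{i+1}·y_i), indices taken mod 5.
Σ = (135) + (36) + (21) + (21) + (157) = 370
Area = |Σ|/2 = 185.
Hole:
Σ = (-20) + (30) + (14) + (2) = 26
Area = |Σ|/2 = 13.
Net area = 185 − 13 = 172.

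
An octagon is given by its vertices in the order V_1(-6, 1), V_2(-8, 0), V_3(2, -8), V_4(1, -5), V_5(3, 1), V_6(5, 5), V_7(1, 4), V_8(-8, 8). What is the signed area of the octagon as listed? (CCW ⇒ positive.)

95.5

Apply the shoelace (surveyor's) formula: 2A = Σ (x_i·y_{i+1} − x_{i+1}·y_i), indices taken mod 8.
Σ = (8) + (64) + (-2) + (16) + (10) + (15) + (40) + (40) = 191
Signed area = Σ/2 = 95.5 (positive ⇒ counter-clockwise traversal).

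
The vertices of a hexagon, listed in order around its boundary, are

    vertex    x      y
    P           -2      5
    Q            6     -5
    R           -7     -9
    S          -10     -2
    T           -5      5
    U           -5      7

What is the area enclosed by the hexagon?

133

Apply Gauss's area formula: 2A = Σ (x_i·y_{i+1} − x_{i+1}·y_i), indices taken mod 6.
Σ = (-20) + (-89) + (-76) + (-60) + (-10) + (-11) = -266
Area = |Σ|/2 = 133.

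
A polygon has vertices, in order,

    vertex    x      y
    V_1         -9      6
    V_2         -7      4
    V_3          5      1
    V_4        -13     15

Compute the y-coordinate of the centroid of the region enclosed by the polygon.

Apply the shoelace formula. First the cross-terms c_i = x_i·y_{i+1} − x_{i+1}·y_i:
  6, -27, 88, 57  ⇒  2A = 124, A = 62.
Then Σ (y_i + y_{i+1})·c_i = 2530, so ȳ = 2530 / (6·62) = 1265/186.

1265/186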